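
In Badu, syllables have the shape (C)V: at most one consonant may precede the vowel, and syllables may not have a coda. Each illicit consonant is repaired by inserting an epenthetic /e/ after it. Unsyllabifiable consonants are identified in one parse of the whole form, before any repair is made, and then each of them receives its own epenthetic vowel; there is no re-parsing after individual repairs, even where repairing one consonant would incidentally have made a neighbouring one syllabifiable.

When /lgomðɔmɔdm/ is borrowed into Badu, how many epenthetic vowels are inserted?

The unsyllabifiable consonants are /l/, /m/, /d/, /m/; each receives one epenthetic vowel.

4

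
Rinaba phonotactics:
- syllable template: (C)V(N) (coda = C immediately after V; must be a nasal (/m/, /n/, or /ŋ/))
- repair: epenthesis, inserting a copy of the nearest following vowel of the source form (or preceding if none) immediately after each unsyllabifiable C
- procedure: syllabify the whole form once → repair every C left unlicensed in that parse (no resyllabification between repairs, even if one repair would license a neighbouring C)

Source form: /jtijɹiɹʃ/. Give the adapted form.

Under (C)V(N), the unsyllabifiable consonants are /j/, /j/, /ɹ/, /ʃ/ (only a nasal (/m/, /n/, or /ŋ/) is licensed in coda position; onsets are limited to one consonant).
Epenthesis after each stranded consonant: /j/ → /ji/, /j/ → /ji/, /ɹ/ → /ɹi/, /ʃ/ → /ʃi/.

jitijiɹiɹiʃi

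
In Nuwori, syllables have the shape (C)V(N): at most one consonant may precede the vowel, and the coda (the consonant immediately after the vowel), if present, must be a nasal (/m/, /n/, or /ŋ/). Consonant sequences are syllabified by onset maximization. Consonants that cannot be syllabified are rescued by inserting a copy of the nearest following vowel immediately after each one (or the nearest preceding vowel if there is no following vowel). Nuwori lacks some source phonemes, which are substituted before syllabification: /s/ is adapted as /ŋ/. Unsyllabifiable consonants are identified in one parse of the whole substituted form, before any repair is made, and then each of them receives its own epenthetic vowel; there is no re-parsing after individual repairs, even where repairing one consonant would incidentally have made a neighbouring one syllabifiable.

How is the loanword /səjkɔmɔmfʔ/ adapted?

Substitution: /s/ → /ŋ/, giving /ŋəjkɔmɔmfʔ/.
Under (C)V(N), the unsyllabifiable consonants are /j/, /f/, /ʔ/ (only a nasal (/m/, /n/, or /ŋ/) is licensed in coda position; onsets are limited to one consonant).
Inserting the epenthetic vowel yields /j/ → /jɔ/, /f/ → /fɔ/, /ʔ/ → /ʔɔ/.

ŋəjɔkɔmɔmfɔʔɔ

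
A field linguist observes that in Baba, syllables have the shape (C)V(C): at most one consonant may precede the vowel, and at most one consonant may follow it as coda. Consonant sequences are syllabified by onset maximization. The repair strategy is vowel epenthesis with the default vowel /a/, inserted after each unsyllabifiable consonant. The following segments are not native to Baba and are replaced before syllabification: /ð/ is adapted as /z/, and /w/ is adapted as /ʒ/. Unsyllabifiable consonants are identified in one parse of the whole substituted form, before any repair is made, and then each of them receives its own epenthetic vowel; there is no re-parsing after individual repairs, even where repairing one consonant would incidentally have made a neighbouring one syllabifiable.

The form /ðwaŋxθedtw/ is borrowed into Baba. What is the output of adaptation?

Substitution: /ð/ → /z/, /w/ → /ʒ/, giving /zʒaŋxθedtʒ/.
The consonants /z/, /x/, /t/, /ʒ/ cannot be parsed into a legal (C)V(C) syllable (at most one coda consonant is licensed; onsets are limited to one consonant).
Inserting the epenthetic vowel yields /z/ → /za/, /x/ → /xa/, /t/ → /ta/, /ʒ/ → /ʒa/.

zaʒaŋxaθedtaʒa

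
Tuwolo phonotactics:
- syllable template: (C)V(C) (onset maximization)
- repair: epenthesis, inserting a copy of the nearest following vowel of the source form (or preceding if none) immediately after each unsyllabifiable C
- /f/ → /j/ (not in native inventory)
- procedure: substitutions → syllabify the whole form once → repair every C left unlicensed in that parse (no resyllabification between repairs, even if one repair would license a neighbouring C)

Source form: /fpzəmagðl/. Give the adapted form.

jəpəzəmagðala

Substitution: /f/ → /j/, giving /jpzəmagðl/.
Under (C)V(C), the unsyllabifiable consonants are /j/, /p/, /ð/, /l/ (at most one coda consonant is licensed; onsets are limited to one consonant).
Inserting the epenthetic vowel yields /j/ → /jə/, /p/ → /pə/, /ð/ → /ða/, /l/ → /la/.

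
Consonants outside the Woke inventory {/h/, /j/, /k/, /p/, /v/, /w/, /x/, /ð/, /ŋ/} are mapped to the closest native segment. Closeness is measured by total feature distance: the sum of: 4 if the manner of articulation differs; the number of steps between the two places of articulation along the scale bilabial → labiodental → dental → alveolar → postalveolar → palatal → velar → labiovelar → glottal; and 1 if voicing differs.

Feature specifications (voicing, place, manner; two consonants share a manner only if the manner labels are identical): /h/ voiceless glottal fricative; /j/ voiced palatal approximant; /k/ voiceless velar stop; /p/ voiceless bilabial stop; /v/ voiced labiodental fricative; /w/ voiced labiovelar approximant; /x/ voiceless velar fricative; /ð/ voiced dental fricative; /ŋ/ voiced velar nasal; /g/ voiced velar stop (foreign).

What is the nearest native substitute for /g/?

k

/k/ is closest: same manner (stop), place distance 0 (velar→velar), voicing differs (+1); total 1. Next closest is /ŋ/ at distance 4.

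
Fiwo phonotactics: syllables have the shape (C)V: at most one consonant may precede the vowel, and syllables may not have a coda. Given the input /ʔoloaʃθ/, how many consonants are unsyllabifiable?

2

Syllabifying with onset maximization leaves /ʃ/, /θ/ stranded (no codas are permitted; onsets are limited to one consonant).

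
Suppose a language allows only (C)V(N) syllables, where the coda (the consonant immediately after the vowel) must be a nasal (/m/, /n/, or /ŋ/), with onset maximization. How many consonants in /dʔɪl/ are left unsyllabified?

Under (C)V(N), the unsyllabifiable consonants are /d/, /l/ (only a nasal (/m/, /n/, or /ŋ/) is licensed in coda position; onsets are limited to one consonant).

2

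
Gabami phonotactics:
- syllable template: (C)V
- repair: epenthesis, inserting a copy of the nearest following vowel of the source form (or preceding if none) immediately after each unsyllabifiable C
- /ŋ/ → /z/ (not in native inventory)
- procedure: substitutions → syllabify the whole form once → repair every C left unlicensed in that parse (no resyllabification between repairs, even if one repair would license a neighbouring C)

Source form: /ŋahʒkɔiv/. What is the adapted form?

Substitution: /ŋ/ → /z/, giving /zahʒkɔiv/.
Under (C)V, the unsyllabifiable consonants are /h/, /ʒ/, /v/ (no codas are permitted; onsets are limited to one consonant).
Each unlicensed consonant becomes the onset of a new syllable: /h/ → /hɔ/, /ʒ/ → /ʒɔ/, /v/ → /vi/.

zahɔʒɔkɔivi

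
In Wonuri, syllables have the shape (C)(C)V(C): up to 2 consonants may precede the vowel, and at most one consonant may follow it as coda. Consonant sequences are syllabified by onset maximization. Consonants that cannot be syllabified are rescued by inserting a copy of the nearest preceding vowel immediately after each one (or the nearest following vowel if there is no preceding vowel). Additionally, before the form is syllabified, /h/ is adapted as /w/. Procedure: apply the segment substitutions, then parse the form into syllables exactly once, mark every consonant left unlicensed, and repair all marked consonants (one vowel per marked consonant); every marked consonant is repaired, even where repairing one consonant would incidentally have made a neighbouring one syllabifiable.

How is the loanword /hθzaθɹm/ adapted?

Substitution: /h/ → /w/, giving /wθzaθɹm/.
The consonants /w/, /ɹ/, /m/ cannot be parsed into a legal (C)(C)V(C) syllable (at most one coda consonant is licensed; onsets may contain at most 2 consonants).
Epenthesis after each stranded consonant: /w/ → /wa/, /ɹ/ → /ɹa/, /m/ → /ma/.

waθzaθɹama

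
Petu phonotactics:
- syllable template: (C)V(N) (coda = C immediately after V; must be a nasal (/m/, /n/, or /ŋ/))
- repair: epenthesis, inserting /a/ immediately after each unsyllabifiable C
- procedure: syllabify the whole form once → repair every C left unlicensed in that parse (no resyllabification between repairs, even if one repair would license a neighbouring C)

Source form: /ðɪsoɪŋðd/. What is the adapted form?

The consonants /ð/, /d/ cannot be parsed into a legal (C)V(N) syllable (only a nasal (/m/, /n/, or /ŋ/) is licensed in coda position; onsets are limited to one consonant).
Each unlicensed consonant becomes the onset of a new syllable: /ð/ → /ða/, /d/ → /da/.

ðɪsoɪŋðada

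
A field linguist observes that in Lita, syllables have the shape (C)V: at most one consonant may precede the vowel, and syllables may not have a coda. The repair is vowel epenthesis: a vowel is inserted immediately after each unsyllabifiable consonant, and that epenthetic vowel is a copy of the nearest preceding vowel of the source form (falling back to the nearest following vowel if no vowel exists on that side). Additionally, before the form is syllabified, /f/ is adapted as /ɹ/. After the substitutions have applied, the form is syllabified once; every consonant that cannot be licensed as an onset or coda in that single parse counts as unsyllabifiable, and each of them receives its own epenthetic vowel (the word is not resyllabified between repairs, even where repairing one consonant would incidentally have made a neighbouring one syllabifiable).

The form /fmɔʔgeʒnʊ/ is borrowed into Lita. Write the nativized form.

Substitution: /f/ → /ɹ/, giving /ɹmɔʔgeʒnʊ/.
Under (C)V, the unsyllabifiable consonants are /ɹ/, /ʔ/, /ʒ/ (no codas are permitted; onsets are limited to one consonant).
Epenthesis after each stranded consonant: /ɹ/ → /ɹɔ/, /ʔ/ → /ʔɔ/, /ʒ/ → /ʒe/.

ɹɔmɔʔɔgeʒenʊ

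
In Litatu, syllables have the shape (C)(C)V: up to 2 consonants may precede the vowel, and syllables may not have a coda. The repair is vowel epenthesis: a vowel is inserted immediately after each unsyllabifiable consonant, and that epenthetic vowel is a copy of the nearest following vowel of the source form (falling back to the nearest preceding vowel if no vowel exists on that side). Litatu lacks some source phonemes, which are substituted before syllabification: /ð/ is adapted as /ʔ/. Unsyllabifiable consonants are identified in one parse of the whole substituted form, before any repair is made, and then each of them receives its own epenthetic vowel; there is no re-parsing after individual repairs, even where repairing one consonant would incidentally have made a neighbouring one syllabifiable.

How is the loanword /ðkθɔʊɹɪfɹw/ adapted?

Substitution: /ð/ → /ʔ/, giving /ʔkθɔʊɹɪfɹw/.
The consonants /ʔ/, /f/, /ɹ/, /w/ cannot be parsed into a legal (C)(C)V syllable (no codas are permitted; onsets may contain at most 2 consonants).
Each unlicensed consonant becomes the onset of a new syllable: /ʔ/ → /ʔɔ/, /f/ → /fɪ/, /ɹ/ → /ɹɪ/, /w/ → /wɪ/.

ʔɔkθɔʊɹɪfɪɹɪwɪ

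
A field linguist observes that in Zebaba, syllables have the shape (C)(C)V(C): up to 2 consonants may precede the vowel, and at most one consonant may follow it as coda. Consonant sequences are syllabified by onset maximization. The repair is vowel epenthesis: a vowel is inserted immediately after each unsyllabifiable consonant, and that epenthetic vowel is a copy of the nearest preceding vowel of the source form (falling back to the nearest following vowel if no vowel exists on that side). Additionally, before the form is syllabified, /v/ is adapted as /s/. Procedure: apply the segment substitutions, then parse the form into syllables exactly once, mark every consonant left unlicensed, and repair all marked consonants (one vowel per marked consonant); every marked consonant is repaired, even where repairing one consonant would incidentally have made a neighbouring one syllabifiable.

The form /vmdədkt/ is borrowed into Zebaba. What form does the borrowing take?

səmdədkətə

Substitution: /v/ → /s/, giving /smdədkt/.
Syllabifying with onset maximization leaves /s/, /k/, /t/ stranded (at most one coda consonant is licensed; onsets may contain at most 2 consonants).
Epenthesis after each stranded consonant: /s/ → /sə/, /k/ → /kə/, /t/ → /tə/.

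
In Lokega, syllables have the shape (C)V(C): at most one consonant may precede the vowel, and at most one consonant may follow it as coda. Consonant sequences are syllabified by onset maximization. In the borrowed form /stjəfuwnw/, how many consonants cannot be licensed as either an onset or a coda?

The consonants /s/, /t/, /n/, /w/ cannot be parsed into a legal (C)V(C) syllable (at most one coda consonant is licensed; onsets are limited to one consonant).

4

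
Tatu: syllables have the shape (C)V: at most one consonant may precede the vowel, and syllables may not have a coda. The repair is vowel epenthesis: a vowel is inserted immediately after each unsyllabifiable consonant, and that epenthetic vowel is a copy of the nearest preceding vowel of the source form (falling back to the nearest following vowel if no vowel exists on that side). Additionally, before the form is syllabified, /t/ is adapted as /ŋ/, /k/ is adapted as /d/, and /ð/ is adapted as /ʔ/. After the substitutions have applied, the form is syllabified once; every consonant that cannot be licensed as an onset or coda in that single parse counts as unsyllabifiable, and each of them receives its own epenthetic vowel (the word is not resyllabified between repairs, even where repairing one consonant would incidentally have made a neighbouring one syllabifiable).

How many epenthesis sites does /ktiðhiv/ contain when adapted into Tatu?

After substitution the input is /dŋiʔhiv/.
The unsyllabifiable consonants are /d/, /ʔ/, /v/; each receives one epenthetic vowel.

3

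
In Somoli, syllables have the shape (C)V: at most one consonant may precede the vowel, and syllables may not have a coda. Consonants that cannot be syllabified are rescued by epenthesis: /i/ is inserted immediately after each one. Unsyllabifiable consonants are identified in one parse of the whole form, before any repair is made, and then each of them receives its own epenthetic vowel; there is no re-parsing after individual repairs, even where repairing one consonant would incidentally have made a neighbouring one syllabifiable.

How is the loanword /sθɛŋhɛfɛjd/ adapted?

siθɛŋihɛfɛjidi

Syllabifying with onset maximization leaves /s/, /ŋ/, /j/, /d/ stranded (no codas are permitted; onsets are limited to one consonant).
Each unlicensed consonant becomes the onset of a new syllable: /s/ → /si/, /ŋ/ → /ŋi/, /j/ → /ji/, /d/ → /di/.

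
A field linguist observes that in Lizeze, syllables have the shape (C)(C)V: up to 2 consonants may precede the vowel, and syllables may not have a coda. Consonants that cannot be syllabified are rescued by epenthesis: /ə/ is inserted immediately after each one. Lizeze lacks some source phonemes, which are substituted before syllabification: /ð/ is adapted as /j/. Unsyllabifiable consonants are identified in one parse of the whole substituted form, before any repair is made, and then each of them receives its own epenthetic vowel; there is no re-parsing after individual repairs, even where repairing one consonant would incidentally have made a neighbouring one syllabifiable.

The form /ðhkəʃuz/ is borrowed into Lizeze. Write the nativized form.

jəhkəʃuzə

Substitution: /ð/ → /j/, giving /jhkəʃuz/.
Under (C)(C)V, the unsyllabifiable consonants are /j/, /z/ (no codas are permitted; onsets may contain at most 2 consonants).
Inserting the epenthetic vowel yields /j/ → /jə/, /z/ → /zə/.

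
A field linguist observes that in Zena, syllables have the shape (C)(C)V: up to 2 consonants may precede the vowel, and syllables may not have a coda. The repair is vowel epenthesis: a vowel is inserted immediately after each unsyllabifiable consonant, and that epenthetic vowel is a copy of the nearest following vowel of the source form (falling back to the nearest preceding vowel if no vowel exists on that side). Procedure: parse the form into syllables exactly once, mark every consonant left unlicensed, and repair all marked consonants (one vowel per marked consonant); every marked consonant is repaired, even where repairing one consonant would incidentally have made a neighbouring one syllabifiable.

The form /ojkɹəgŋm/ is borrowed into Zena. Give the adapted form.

Syllabifying with onset maximization leaves /j/, /g/, /ŋ/, /m/ stranded (no codas are permitted; onsets may contain at most 2 consonants).
Inserting the epenthetic vowel yields /j/ → /jə/, /g/ → /gə/, /ŋ/ → /ŋə/, /m/ → /mə/.

ojəkɹəgəŋəmə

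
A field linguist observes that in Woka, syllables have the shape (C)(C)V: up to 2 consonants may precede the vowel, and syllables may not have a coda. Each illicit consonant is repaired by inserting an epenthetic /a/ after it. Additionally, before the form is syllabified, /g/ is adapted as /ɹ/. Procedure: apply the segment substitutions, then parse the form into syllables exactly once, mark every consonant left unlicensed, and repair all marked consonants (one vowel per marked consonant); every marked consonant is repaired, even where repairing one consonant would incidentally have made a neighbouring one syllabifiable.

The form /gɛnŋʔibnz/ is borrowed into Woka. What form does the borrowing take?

ɹɛnaŋʔibanaza

Substitution: /g/ → /ɹ/, giving /ɹɛnŋʔibnz/.
The consonants /n/, /b/, /n/, /z/ cannot be parsed into a legal (C)(C)V syllable (no codas are permitted; onsets may contain at most 2 consonants).
Each unlicensed consonant becomes the onset of a new syllable: /n/ → /na/, /b/ → /ba/, /n/ → /na/, /z/ → /za/.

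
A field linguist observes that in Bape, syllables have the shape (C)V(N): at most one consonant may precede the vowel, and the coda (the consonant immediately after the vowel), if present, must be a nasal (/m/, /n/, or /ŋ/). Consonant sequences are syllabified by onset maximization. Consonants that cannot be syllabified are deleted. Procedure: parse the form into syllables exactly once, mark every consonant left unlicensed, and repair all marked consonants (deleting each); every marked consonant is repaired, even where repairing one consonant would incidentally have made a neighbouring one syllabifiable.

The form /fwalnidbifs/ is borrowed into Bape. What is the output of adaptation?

The consonants /f/, /l/, /d/, /f/, /s/ cannot be parsed into a legal (C)V(N) syllable (only a nasal (/m/, /n/, or /ŋ/) is licensed in coda position; onsets are limited to one consonant).
Deleting the stranded consonants removes /f/, /l/, /d/, /f/, /s/.

wanibi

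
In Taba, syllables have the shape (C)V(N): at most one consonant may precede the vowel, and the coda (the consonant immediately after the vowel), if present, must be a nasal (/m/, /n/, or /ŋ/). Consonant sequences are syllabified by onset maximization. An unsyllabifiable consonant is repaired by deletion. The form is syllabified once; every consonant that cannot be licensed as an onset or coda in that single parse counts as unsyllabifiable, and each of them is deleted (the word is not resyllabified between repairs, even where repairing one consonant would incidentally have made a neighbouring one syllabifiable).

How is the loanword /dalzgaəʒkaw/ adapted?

dagaəka

The consonants /l/, /z/, /ʒ/, /w/ cannot be parsed into a legal (C)V(N) syllable (only a nasal (/m/, /n/, or /ŋ/) is licensed in coda position; onsets are limited to one consonant).
Deleting the stranded consonants removes /l/, /z/, /ʒ/, /w/.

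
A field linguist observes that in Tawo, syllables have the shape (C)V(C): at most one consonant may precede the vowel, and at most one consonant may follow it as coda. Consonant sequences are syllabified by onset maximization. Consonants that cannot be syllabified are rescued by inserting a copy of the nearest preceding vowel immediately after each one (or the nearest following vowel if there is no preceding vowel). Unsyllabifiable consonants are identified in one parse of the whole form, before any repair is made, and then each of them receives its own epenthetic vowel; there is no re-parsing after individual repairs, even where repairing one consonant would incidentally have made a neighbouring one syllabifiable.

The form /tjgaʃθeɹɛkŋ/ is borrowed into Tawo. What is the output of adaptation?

The consonants /t/, /j/, /ŋ/ cannot be parsed into a legal (C)V(C) syllable (at most one coda consonant is licensed; onsets are limited to one consonant).
Epenthesis after each stranded consonant: /t/ → /ta/, /j/ → /ja/, /ŋ/ → /ŋɛ/.

tajagaʃθeɹɛkŋɛ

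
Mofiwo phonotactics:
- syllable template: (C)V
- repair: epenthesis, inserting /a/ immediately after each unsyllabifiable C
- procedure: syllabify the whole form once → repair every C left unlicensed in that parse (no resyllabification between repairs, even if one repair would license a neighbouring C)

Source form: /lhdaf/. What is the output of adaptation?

Under (C)V, the unsyllabifiable consonants are /l/, /h/, /f/ (no codas are permitted; onsets are limited to one consonant).
Each unlicensed consonant becomes the onset of a new syllable: /l/ → /la/, /h/ → /ha/, /f/ → /fa/.

lahadafa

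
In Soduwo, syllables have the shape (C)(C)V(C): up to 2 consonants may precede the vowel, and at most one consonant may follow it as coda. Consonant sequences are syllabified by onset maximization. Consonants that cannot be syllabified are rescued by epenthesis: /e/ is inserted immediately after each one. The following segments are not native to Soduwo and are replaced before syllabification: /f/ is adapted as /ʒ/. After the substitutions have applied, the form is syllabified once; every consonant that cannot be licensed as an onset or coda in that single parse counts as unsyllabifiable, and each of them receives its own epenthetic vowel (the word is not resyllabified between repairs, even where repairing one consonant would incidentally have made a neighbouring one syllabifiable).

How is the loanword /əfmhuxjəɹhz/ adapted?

əʒmhuxjəɹheze

Substitution: /f/ → /ʒ/, giving /əʒmhuxjəɹhz/.
The consonants /h/, /z/ cannot be parsed into a legal (C)(C)V(C) syllable (at most one coda consonant is licensed; onsets may contain at most 2 consonants).
Each unlicensed consonant becomes the onset of a new syllable: /h/ → /he/, /z/ → /ze/.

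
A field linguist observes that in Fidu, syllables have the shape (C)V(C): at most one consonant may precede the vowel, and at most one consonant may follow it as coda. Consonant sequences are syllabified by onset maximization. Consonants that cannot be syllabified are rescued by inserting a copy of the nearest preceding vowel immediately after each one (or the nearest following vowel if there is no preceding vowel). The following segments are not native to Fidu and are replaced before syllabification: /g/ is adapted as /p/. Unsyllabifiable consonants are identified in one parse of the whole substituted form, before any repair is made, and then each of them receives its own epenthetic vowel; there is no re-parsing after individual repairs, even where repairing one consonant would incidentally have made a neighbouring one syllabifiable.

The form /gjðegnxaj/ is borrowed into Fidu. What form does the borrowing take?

Substitution: /g/ → /p/, giving /pjðepnxaj/.
The consonants /p/, /j/, /n/ cannot be parsed into a legal (C)V(C) syllable (at most one coda consonant is licensed; onsets are limited to one consonant).
Inserting the epenthetic vowel yields /p/ → /pe/, /j/ → /je/, /n/ → /ne/.

pejeðepnexaj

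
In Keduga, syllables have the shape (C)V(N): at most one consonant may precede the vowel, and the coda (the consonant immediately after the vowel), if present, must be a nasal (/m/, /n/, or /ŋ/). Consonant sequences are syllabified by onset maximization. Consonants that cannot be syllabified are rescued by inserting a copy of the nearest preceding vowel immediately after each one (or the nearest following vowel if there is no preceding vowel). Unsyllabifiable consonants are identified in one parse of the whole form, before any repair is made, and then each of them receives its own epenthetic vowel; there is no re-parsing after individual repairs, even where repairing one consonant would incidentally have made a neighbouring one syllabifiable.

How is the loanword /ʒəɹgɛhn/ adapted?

Under (C)V(N), the unsyllabifiable consonants are /ɹ/, /h/, /n/ (only a nasal (/m/, /n/, or /ŋ/) is licensed in coda position; onsets are limited to one consonant).
Each unlicensed consonant becomes the onset of a new syllable: /ɹ/ → /ɹə/, /h/ → /hɛ/, /n/ → /nɛ/.

ʒəɹəgɛhɛnɛ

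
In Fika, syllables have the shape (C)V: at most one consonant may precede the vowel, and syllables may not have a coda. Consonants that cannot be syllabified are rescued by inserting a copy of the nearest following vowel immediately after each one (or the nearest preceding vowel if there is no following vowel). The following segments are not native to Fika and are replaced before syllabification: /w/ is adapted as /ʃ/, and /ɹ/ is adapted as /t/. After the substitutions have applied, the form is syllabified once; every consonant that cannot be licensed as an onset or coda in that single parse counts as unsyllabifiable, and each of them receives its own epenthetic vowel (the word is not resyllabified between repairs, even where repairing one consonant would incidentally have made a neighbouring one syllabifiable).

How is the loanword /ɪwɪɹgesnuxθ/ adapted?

Substitution: /w/ → /ʃ/, /ɹ/ → /t/, giving /ɪʃɪtgesnuxθ/.
Under (C)V, the unsyllabifiable consonants are /t/, /s/, /x/, /θ/ (no codas are permitted; onsets are limited to one consonant).
Inserting the epenthetic vowel yields /t/ → /te/, /s/ → /su/, /x/ → /xu/, /θ/ → /θu/.

ɪʃɪtegesunuxuθu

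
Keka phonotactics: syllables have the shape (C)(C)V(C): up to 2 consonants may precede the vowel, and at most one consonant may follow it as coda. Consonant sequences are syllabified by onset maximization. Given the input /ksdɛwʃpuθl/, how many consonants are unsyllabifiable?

The consonants /k/, /l/ cannot be parsed into a legal (C)(C)V(C) syllable (at most one coda consonant is licensed; onsets may contain at most 2 consonants).

2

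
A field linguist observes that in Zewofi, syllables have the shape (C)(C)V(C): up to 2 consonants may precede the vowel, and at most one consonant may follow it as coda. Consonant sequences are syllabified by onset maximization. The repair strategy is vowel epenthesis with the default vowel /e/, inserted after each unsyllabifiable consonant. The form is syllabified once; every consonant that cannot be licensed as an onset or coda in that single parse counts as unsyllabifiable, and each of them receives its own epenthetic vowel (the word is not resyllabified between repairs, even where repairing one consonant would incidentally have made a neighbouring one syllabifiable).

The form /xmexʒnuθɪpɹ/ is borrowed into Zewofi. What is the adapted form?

Syllabifying with onset maximization leaves /ɹ/ stranded (at most one coda consonant is licensed; onsets may contain at most 2 consonants).
Each unlicensed consonant becomes the onset of a new syllable: /ɹ/ → /ɹe/.

xmexʒnuθɪpɹe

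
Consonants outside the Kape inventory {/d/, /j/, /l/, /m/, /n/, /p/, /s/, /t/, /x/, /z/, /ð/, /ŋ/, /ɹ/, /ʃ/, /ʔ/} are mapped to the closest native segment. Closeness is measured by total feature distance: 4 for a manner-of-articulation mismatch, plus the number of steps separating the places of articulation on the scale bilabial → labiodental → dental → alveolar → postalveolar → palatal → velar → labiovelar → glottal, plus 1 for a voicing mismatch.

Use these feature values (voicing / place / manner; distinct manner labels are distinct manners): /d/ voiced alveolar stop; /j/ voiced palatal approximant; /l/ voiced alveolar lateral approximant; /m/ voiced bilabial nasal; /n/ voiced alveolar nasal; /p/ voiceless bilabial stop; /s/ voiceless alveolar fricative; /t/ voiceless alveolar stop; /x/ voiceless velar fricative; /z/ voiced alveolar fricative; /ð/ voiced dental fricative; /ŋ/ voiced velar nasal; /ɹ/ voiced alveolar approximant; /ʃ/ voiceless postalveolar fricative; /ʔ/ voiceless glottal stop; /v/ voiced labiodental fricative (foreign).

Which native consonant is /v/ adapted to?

ð

/ð/ is closest: same manner (fricative), place distance 1 (labiodental→dental), same voicing; total 1. Next closest is /z/ at distance 2.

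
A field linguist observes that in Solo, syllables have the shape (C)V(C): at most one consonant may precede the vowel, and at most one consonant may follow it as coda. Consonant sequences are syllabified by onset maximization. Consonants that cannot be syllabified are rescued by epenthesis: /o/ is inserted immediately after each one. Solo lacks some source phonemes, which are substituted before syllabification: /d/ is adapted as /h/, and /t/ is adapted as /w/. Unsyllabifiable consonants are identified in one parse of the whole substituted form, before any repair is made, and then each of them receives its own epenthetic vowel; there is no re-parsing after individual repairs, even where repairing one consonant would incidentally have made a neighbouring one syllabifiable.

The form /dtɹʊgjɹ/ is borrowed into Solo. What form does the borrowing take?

howoɹʊgjoɹo

Substitution: /d/ → /h/, /t/ → /w/, giving /hwɹʊgjɹ/.
Under (C)V(C), the unsyllabifiable consonants are /h/, /w/, /j/, /ɹ/ (at most one coda consonant is licensed; onsets are limited to one consonant).
Inserting the epenthetic vowel yields /h/ → /ho/, /w/ → /wo/, /j/ → /jo/, /ɹ/ → /ɹo/.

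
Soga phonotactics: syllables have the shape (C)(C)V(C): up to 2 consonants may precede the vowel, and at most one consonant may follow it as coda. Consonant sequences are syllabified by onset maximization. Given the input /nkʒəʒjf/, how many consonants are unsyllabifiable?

3

The consonants /n/, /j/, /f/ cannot be parsed into a legal (C)(C)V(C) syllable (at most one coda consonant is licensed; onsets may contain at most 2 consonants).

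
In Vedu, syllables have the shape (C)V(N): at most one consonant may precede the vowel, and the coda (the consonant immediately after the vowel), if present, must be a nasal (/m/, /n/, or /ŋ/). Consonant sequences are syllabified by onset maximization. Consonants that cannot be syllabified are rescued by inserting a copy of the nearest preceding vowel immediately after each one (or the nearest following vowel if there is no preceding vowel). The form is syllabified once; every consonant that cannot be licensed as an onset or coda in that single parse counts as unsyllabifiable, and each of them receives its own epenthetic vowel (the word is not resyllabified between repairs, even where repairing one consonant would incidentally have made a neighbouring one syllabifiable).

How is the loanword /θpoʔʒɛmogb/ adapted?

The consonants /θ/, /ʔ/, /g/, /b/ cannot be parsed into a legal (C)V(N) syllable (only a nasal (/m/, /n/, or /ŋ/) is licensed in coda position; onsets are limited to one consonant).
Epenthesis after each stranded consonant: /θ/ → /θo/, /ʔ/ → /ʔo/, /g/ → /go/, /b/ → /bo/.

θopoʔoʒɛmogobo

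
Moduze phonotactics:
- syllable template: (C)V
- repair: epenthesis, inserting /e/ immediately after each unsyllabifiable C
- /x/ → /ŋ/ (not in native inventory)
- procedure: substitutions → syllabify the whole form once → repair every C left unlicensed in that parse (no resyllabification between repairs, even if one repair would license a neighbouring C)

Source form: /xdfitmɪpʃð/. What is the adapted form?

Substitution: /x/ → /ŋ/, giving /ŋdfitmɪpʃð/.
Syllabifying with onset maximization leaves /ŋ/, /d/, /t/, /p/, /ʃ/, /ð/ stranded (no codas are permitted; onsets are limited to one consonant).
Inserting the epenthetic vowel yields /ŋ/ → /ŋe/, /d/ → /de/, /t/ → /te/, /p/ → /pe/, /ʃ/ → /ʃe/, /ð/ → /ðe/.

ŋedefitemɪpeʃeðe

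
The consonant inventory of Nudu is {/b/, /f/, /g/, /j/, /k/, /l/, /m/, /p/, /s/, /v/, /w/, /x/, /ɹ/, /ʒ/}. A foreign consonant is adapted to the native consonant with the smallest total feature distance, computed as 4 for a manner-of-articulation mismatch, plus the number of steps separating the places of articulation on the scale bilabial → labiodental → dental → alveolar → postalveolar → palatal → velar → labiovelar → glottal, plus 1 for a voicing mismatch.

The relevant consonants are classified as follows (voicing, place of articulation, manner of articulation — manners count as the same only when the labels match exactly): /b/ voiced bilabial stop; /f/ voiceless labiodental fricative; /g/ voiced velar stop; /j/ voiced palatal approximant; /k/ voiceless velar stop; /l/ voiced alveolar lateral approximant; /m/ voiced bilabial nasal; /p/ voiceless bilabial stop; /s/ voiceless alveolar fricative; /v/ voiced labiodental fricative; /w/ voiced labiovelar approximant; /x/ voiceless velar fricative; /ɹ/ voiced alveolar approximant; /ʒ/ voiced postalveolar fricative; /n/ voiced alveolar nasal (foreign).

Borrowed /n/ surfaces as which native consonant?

/m/ is closest: same manner (nasal), place distance 3 (alveolar→bilabial), same voicing; total 3. Next closest is /l/ at distance 4.

m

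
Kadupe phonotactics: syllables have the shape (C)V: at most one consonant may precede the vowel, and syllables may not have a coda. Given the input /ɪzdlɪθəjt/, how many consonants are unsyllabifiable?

Syllabifying with onset maximization leaves /z/, /d/, /j/, /t/ stranded (no codas are permitted; onsets are limited to one consonant).

4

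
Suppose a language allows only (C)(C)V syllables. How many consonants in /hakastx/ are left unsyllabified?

3

Syllabifying with onset maximization leaves /s/, /t/, /x/ stranded (no codas are permitted; onsets may contain at most 2 consonants).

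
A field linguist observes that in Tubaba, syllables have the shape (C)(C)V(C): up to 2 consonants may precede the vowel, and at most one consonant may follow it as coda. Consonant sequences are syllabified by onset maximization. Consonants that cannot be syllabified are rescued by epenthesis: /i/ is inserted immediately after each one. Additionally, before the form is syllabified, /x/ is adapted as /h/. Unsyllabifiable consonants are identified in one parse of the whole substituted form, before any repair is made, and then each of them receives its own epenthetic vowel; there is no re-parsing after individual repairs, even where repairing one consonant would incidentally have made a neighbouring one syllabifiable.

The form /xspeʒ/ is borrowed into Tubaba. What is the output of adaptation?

hispeʒ

Substitution: /x/ → /h/, giving /hspeʒ/.
The consonants /h/ cannot be parsed into a legal (C)(C)V(C) syllable (at most one coda consonant is licensed; onsets may contain at most 2 consonants).
Each unlicensed consonant becomes the onset of a new syllable: /h/ → /hi/.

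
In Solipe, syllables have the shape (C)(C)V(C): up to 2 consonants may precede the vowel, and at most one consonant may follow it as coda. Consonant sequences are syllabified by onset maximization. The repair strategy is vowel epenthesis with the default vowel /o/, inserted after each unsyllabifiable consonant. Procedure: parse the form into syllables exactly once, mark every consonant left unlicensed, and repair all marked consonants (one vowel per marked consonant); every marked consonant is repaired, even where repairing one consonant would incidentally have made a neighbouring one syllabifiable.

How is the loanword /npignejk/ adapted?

npignejko

Under (C)(C)V(C), the unsyllabifiable consonants are /k/ (at most one coda consonant is licensed; onsets may contain at most 2 consonants).
Epenthesis after each stranded consonant: /k/ → /ko/.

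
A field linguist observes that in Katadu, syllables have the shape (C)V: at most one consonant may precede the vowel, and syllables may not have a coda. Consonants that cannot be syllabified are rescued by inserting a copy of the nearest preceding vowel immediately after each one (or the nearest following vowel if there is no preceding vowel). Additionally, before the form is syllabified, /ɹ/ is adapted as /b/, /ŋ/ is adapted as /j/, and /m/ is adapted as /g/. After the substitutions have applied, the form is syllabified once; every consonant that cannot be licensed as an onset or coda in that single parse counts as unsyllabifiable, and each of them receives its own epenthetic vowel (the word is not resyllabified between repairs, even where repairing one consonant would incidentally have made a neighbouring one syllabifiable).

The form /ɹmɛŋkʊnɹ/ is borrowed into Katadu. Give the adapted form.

bɛgɛjɛkʊnʊbʊ

Substitution: /ɹ/ → /b/, /m/ → /g/, /ŋ/ → /j/, giving /bgɛjkʊnb/.
The consonants /b/, /j/, /n/, /b/ cannot be parsed into a legal (C)V syllable (no codas are permitted; onsets are limited to one consonant).
Each unlicensed consonant becomes the onset of a new syllable: /b/ → /bɛ/, /j/ → /jɛ/, /n/ → /nʊ/, /b/ → /bʊ/.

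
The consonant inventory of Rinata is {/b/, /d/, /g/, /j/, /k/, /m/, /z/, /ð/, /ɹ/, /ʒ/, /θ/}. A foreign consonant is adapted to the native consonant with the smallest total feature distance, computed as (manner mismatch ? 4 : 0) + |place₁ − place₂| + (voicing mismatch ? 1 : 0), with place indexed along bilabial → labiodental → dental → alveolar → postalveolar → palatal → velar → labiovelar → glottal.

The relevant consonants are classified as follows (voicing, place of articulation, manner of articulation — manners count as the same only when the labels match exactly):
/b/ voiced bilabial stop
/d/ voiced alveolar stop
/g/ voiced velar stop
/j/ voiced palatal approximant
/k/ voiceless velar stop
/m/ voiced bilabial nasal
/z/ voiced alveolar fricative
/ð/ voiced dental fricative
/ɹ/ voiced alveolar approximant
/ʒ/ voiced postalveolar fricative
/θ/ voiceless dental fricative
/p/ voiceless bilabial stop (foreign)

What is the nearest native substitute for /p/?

/b/ is closest: same manner (stop), place distance 0 (bilabial→bilabial), voicing differs (+1); total 1. Next closest is /d/ at distance 4.

b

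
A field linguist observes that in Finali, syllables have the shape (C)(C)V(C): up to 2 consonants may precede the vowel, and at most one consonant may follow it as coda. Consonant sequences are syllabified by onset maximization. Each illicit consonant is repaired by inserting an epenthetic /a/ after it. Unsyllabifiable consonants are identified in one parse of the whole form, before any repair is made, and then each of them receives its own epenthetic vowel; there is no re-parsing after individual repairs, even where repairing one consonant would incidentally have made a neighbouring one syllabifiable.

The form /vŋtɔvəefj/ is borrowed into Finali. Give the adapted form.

The consonants /v/, /j/ cannot be parsed into a legal (C)(C)V(C) syllable (at most one coda consonant is licensed; onsets may contain at most 2 consonants).
Inserting the epenthetic vowel yields /v/ → /va/, /j/ → /ja/.

vaŋtɔvəefja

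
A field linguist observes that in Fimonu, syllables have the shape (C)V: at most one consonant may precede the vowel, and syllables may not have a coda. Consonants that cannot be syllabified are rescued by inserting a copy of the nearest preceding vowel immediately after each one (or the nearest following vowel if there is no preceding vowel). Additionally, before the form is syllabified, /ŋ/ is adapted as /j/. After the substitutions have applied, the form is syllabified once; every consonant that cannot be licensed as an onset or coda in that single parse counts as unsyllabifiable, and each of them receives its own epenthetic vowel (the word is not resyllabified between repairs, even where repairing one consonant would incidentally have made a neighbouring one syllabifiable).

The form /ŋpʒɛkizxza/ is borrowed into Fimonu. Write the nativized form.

jɛpɛʒɛkizixiza

Substitution: /ŋ/ → /j/, giving /jpʒɛkizxza/.
Syllabifying with onset maximization leaves /j/, /p/, /z/, /x/ stranded (no codas are permitted; onsets are limited to one consonant).
Each unlicensed consonant becomes the onset of a new syllable: /j/ → /jɛ/, /p/ → /pɛ/, /z/ → /zi/, /x/ → /xi/.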